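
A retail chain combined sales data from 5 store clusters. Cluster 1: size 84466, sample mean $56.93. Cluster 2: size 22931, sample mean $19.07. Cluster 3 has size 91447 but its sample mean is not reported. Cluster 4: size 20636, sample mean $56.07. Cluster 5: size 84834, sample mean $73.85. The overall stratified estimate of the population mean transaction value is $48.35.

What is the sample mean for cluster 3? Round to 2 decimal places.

22.37

N = 84466 + 22931 + 91447 + 20636 + 84834 = 304314.
Overall total = μ·N = 48.35·304314 = 14713581.9.
Subtract the known strata: 84466·56.93 + 22931·19.07 + 20636·56.07 + 84834·73.85 = 12667994.97.
Remaining total for cluster 3: 14713581.9 − 12667994.97 = 2045586.93.
Divide by its size: 2045586.93 / 91447 = 22.3691... → 22.37.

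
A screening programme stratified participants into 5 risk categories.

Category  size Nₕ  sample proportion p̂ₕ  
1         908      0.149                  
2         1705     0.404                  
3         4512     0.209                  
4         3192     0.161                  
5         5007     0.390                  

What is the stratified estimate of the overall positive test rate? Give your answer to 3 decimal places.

0.276

N = 908 + 1705 + 4512 + 3192 + 5007 = 15324.
Overall proportion = Σ (Nₕ/N)·p̂ₕ.
Σ Nₕp̂ₕ = 135.292 + 688.82 + 943.008 + 513.912 + 1952.73 = 4233.762.
4233.762 / 15324 = 0.27628... → 0.276.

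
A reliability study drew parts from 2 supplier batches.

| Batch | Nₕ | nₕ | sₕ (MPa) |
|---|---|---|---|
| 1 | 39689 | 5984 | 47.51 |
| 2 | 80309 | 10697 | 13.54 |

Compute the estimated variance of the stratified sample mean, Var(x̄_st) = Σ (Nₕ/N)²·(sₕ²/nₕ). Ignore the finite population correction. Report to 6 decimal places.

0.048940

N = 119998; Wₕ = Nₕ/N.
batch 1: (39689/119998)²·47.51²/5984 = 0.041263948
batch 2: (80309/119998)²·13.54²/10697 = 0.007676367
Sum = 0.048940315 → 0.048940.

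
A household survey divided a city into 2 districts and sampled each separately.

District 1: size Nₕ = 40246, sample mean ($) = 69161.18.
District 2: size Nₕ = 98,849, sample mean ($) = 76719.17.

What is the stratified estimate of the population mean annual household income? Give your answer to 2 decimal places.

N = 139095; weights Wₕ = Nₕ/N = (0.2893, 0.7107).
x̄_st = Σ Wₕ·x̄ₕ = 0.2893·69161.18 + 0.7107·76719.17 ≈ 74532.3274...
→ 74532.33.

74532.33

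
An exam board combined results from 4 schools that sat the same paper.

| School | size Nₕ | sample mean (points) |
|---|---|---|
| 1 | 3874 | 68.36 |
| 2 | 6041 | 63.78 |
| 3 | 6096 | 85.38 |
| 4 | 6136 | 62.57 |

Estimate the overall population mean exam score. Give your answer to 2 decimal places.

N = 3874 + 6041 + 6096 + 6136 = 22147.
Weight each subgroup mean by Nₕ/N and sum.
Σ Nₕx̄ₕ = 3874·68.36 + 6041·63.78 + 6096·85.38 + 6136·62.57 = 264826.64 + 385294.98 + 520476.48 + 383929.52 = 1554527.62.
Divide by N: 1554527.62 / 22147 = 70.1913... → 70.19.

70.19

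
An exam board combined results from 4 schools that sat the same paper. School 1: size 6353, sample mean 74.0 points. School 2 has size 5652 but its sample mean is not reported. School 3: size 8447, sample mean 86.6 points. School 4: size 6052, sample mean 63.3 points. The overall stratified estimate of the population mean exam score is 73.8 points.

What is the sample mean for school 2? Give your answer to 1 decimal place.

65.7

Σ Nₕx̄ₕ = N·μ, so 5652·x̄_2 = 26504·73.8 − (6353·74.0 + 8447·86.6 + 6052·63.3).
= 1955995.2 − 1584723.8 = 371271.4.
x̄_2 = 371271.4 / 5652 = 65.688... → 65.7.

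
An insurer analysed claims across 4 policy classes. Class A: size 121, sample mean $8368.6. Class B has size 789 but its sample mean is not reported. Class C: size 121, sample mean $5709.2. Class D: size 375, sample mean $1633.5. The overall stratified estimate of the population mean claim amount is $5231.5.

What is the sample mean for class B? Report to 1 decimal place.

6387.2

Σ Nₕx̄ₕ = N·μ, so 789·x̄_B = 1406·5231.5 − (121·8368.6 + 121·5709.2 + 375·1633.5).
= 7355489 − 2315976.3 = 5039512.7.
x̄_B = 5039512.7 / 789 = 6387.215... → 6387.2.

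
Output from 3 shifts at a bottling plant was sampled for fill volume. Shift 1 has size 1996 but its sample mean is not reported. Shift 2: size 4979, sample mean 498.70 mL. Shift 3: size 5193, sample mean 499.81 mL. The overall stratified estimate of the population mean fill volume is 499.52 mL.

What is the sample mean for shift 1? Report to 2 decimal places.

N = 1996 + 4979 + 5193 = 12168.
Overall total = μ·N = 499.52·12168 = 6078159.36.
Subtract the known strata: 4979·498.70 + 5193·499.81 = 5078540.63.
Remaining total for shift 1: 6078159.36 − 5078540.63 = 999618.73.
Divide by its size: 999618.73 / 1996 = 500.8110... → 500.81.

500.81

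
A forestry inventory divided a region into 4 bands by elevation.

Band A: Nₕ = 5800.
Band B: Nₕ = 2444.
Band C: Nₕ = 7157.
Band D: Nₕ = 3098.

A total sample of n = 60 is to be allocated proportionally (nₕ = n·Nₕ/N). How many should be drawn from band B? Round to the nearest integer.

N = 5800 + 2444 + 7157 + 3098 = 18499.
n_B = 60·2444/18499 = 7.927... → 8.

8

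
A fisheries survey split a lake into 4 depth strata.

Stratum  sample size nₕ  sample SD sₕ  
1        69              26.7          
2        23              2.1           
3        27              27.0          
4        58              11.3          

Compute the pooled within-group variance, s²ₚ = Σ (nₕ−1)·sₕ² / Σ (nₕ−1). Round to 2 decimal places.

432.40

Degrees of freedom: 68 + 22 + 26 + 57 = 173.
Σ(nₕ−1)sₕ² = 68·712.89 + 22·4.41 + 26·729 + 57·127.69 = 74805.87.
s²ₚ = 74805.87 / 173 = 432.4039... → 432.40.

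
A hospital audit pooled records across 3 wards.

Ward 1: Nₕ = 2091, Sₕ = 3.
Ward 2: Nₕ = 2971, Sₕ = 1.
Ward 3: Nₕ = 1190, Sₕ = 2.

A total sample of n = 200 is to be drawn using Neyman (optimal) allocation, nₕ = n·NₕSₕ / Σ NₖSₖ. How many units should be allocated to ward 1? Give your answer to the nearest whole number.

108

1: NₕSₕ = 2091·3 = 6273
2: NₕSₕ = 2971·1 = 2971
3: NₕSₕ = 1190·2 = 2380
Σ NₕSₕ = 11624.
n_1 = 200·6273/11624 = 107.932... → 108.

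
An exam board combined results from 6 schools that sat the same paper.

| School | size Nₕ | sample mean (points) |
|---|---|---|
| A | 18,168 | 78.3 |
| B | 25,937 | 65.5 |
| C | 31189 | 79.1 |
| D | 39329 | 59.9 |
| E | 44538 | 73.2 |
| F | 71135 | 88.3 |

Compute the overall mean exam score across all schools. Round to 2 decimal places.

N = 230296; weights Wₕ = Nₕ/N = (0.0789, 0.1126, 0.1354, 0.1708, 0.1934, 0.3089).
x̄_st = Σ Wₕ·x̄ₕ = 0.0789·78.3 + 0.1126·65.5 + 0.1354·79.1 + 0.1708·59.9 + 0.1934·73.2 + 0.3089·88.3 ≈ 75.9270...
→ 75.93.

75.93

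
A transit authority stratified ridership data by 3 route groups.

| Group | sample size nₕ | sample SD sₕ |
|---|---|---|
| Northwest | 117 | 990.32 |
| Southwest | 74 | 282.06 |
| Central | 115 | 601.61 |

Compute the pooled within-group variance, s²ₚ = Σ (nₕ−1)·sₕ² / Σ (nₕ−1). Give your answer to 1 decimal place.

Northwest: (117−1)·990.32² = 116·980733.7024 = 113765109.4784
Southwest: (74−1)·282.06² = 73·79557.8436 = 5807722.5828
Central: (115−1)·601.61² = 114·361934.5921 = 41260543.4994
Numerator = 160833375.5606; denominator = Σ(nₕ−1) = 303.
s²ₚ = 160833375.5606/303 = 530803.220... → 530803.2.

530803.2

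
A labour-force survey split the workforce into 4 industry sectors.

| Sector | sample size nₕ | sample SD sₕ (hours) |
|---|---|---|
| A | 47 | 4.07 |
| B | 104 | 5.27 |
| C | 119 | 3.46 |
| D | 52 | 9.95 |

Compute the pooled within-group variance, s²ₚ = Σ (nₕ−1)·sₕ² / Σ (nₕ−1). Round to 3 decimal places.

A: (47−1)·4.07² = 46·16.5649 = 761.9854
B: (104−1)·5.27² = 103·27.7729 = 2860.6087
C: (119−1)·3.46² = 118·11.9716 = 1412.6488
D: (52−1)·9.95² = 51·99.0025 = 5049.1275
Numerator = 10084.3704; denominator = Σ(nₕ−1) = 318.
s²ₚ = 10084.3704/318 = 31.71186... → 31.712.

31.712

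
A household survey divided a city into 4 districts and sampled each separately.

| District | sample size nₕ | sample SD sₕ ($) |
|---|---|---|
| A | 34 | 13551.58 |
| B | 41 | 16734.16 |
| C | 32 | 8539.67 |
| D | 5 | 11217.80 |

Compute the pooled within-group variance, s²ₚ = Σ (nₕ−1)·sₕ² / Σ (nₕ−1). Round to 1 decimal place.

Degrees of freedom: 33 + 40 + 31 + 4 = 108.
Σ(nₕ−1)sₕ² = 33·183645320.4964 + 40·280032110.9056 + 31·72925963.7089 + 4·125839036.84 = 20025641034.9411.
s²ₚ = 20025641034.9411 / 108 = 185422602.175... → 185422602.2.

185422602.2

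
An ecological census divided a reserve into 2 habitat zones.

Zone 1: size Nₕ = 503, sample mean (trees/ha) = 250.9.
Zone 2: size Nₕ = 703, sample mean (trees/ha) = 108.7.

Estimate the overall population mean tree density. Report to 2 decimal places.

N = 503 + 703 = 1206.
The stratified mean weights each stratum mean by its population share Nₕ/N.
Σ Nₕx̄ₕ = 503·250.9 + 703·108.7 = 126202.7 + 76416.1 = 202618.8.
Divide by N: 202618.8 / 1206 = 168.0090... → 168.01.

168.01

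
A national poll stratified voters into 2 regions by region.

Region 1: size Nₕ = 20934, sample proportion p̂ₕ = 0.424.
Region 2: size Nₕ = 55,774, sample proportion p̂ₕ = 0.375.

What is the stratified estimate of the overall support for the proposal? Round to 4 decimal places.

N = 20934 + 55774 = 76708.
Overall proportion = Σ (Nₕ/N)·p̂ₕ.
Σ Nₕp̂ₕ = 8876.016 + 20915.25 = 29791.266.
29791.266 / 76708 = 0.388372... → 0.3884.

0.3884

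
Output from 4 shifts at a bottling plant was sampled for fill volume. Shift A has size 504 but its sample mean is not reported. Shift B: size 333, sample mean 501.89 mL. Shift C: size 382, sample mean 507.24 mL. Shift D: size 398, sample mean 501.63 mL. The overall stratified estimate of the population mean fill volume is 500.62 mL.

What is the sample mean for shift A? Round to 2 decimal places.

493.97

N = 504 + 333 + 382 + 398 = 1617.
Overall total = μ·N = 500.62·1617 = 809502.54.
Subtract the known strata: 333·501.89 + 382·507.24 + 398·501.63 = 560543.79.
Remaining total for shift A: 809502.54 − 560543.79 = 248958.75.
Divide by its size: 248958.75 / 504 = 493.9658... → 493.97.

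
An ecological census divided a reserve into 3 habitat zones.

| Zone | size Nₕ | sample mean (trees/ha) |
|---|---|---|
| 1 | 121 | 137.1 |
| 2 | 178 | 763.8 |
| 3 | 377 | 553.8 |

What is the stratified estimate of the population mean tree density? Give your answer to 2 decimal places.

N = 121 + 178 + 377 = 676.
Overall mean = Σ (Nₕ/N)·x̄ₕ — weight by population share, not a simple average.
Σ Nₕx̄ₕ = 121·137.1 + 178·763.8 + 377·553.8 = 16589.1 + 135956.4 + 208782.6 = 361328.1.
Divide by N: 361328.1 / 676 = 534.5090... → 534.51.

534.51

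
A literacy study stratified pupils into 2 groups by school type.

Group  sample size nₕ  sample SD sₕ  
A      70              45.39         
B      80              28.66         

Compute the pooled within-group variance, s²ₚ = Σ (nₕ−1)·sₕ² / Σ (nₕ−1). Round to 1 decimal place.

Degrees of freedom: 69 + 79 = 148.
Σ(nₕ−1)sₕ² = 69·2060.2521 + 79·821.3956 = 207047.6473.
s²ₚ = 207047.6473 / 148 = 1398.971... → 1399.0.

1399.0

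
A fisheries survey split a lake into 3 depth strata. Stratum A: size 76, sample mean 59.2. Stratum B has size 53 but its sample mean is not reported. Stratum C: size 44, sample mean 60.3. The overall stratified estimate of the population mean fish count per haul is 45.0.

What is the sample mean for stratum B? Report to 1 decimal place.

N = 76 + 53 + 44 = 173.
Overall total = μ·N = 45.0·173 = 7785.
Subtract the known strata: 76·59.2 + 44·60.3 = 7152.4.
Remaining total for stratum B: 7785 − 7152.4 = 632.6.
Divide by its size: 632.6 / 53 = 11.936... → 11.9.

11.9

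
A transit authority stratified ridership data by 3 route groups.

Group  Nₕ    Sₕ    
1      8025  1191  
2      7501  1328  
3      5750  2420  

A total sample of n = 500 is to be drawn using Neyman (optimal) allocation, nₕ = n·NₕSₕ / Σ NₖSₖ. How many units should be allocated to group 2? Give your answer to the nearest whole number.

149

Σ NₕSₕ = 8025·1191 + 7501·1328 + 5750·2420 = 33434103.
Share for 2: 9961328/33434103 = 0.29794.
n_2 = 500 × 0.29794 = 148.970... → 149.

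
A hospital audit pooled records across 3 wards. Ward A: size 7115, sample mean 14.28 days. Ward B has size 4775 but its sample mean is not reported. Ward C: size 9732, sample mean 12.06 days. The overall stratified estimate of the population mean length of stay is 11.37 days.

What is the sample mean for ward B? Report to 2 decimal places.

N = 7115 + 4775 + 9732 = 21622.
Overall total = μ·N = 11.37·21622 = 245842.14.
Subtract the known strata: 7115·14.28 + 9732·12.06 = 218970.12.
Remaining total for ward B: 245842.14 − 218970.12 = 26872.02.
Divide by its size: 26872.02 / 4775 = 5.6276... → 5.63.

5.63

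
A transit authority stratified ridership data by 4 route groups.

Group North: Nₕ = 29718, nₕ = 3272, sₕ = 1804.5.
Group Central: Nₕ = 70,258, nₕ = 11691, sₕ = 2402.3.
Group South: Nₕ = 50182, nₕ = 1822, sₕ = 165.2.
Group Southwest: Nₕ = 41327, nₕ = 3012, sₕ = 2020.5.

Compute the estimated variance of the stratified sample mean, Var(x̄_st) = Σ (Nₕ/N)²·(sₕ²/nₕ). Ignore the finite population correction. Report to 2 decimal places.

154.59

N = 191485; Wₕ = Nₕ/N.
group North: (29718/191485)²·1804.5²/3272 = 23.97011
group Central: (70258/191485)²·2402.3²/11691 = 66.45457
group South: (50182/191485)²·165.2²/1822 = 1.02872
group Southwest: (41327/191485)²·2020.5²/3012 = 63.13366
Sum = 154.58707 → 154.59.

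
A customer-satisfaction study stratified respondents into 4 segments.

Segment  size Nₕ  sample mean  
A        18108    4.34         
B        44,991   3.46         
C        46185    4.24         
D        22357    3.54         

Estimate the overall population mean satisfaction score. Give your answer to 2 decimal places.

3.87

N = 131641; weights Wₕ = Nₕ/N = (0.1376, 0.3418, 0.3508, 0.1698).
x̄_st = Σ Wₕ·x̄ₕ = 0.1376·4.34 + 0.3418·3.46 + 0.3508·4.24 + 0.1698·3.54 ≈ 3.8683...
→ 3.87.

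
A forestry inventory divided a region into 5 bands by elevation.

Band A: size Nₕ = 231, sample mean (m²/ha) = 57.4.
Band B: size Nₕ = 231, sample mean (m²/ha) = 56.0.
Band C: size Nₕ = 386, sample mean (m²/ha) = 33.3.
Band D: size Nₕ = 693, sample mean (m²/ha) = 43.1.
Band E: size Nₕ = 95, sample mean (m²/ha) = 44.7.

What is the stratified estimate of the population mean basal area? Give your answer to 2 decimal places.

44.72

N = 1636; weights Wₕ = Nₕ/N = (0.1412, 0.1412, 0.2359, 0.4236, 0.0581).
x̄_st = Σ Wₕ·x̄ₕ = 0.1412·57.4 + 0.1412·56.0 + 0.2359·33.3 + 0.4236·43.1 + 0.0581·44.7 ≈ 44.7213...
→ 44.72.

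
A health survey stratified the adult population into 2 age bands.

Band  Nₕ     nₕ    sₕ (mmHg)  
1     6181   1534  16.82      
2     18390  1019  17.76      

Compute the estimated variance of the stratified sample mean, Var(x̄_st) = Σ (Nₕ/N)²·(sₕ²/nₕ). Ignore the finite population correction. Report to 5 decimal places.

N = 24571; Wₕ = Nₕ/N.
band 1: (6181/24571)²·16.82²/1534 = 0.01167074
band 2: (18390/24571)²·17.76²/1019 = 0.17339219
Sum = 0.18506293 → 0.18506.

0.18506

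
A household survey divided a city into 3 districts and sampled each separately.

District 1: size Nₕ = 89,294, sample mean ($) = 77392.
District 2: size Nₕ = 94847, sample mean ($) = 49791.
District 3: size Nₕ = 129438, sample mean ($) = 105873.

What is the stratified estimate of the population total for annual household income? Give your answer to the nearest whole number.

25337157599

1: 89294·77392 = 6910641248
2: 94847·49791 = 4722526977
3: 129438·105873 = 13703989374
τ̂ = Σ Nₕx̄ₕ = 25337157599.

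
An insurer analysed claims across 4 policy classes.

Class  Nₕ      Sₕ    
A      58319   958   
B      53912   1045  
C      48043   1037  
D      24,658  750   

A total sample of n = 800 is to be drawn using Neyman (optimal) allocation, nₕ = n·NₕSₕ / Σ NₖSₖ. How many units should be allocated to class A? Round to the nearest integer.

A: NₕSₕ = 58319·958 = 55869602
B: NₕSₕ = 53912·1045 = 56338040
C: NₕSₕ = 48043·1037 = 49820591
D: NₕSₕ = 24658·750 = 18493500
Σ NₕSₕ = 180521733.
n_A = 800·55869602/180521733 = 247.592... → 248.

248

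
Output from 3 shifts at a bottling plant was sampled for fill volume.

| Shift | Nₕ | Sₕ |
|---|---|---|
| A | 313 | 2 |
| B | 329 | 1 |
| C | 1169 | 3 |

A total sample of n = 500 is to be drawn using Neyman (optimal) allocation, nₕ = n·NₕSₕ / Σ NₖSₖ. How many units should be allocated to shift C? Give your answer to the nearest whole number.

Σ NₕSₕ = 313·2 + 329·1 + 1169·3 = 4462.
Share for C: 3507/4462 = 0.78597.
n_C = 500 × 0.78597 = 392.985... → 393.

393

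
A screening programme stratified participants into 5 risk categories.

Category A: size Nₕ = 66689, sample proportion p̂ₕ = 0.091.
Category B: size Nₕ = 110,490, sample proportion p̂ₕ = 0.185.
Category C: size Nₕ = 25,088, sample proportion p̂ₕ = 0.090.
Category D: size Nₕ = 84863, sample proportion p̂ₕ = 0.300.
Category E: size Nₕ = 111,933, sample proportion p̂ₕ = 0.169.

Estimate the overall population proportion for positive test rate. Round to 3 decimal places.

N = 66689 + 110490 + 25088 + 84863 + 111933 = 399063.
Overall proportion = Σ (Nₕ/N)·p̂ₕ.
Σ Nₕp̂ₕ = 6068.699 + 20440.65 + 2257.92 + 25458.9 + 18916.677 = 73142.846.
73142.846 / 399063 = 0.18329... → 0.183.

0.183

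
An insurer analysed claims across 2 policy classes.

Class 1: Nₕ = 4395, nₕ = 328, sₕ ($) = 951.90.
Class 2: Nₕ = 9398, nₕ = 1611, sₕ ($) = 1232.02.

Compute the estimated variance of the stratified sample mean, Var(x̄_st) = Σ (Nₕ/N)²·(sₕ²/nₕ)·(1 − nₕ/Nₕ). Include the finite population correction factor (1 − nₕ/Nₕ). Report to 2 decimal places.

N = 13793; Wₕ = Nₕ/N.
class 1: (4395/13793)²·951.90²/328·(1 − 328/4395) = 259.55201
class 2: (9398/13793)²·1232.02²/1611·(1 − 1611/9398) = 362.43332
Sum = 621.98533 → 621.99.

621.99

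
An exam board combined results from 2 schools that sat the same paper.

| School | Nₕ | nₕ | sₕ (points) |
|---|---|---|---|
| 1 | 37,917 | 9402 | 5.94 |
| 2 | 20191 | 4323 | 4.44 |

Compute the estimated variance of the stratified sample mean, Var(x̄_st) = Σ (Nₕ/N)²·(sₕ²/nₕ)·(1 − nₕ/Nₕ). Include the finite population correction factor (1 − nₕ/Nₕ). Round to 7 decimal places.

0.0016344

N = 58108; Wₕ = Nₕ/N.
school 1: (37917/58108)²·5.94²/9402·(1 − 9402/37917) = 0.0012016781
school 2: (20191/58108)²·4.44²/4323·(1 − 4323/20191) = 0.0004327020
Sum = 0.0016343800 → 0.0016344.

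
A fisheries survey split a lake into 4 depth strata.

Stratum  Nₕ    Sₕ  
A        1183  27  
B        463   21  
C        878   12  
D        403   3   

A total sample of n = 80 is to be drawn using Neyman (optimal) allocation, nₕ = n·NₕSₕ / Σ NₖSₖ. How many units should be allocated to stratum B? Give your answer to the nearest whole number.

Σ NₕSₕ = 1183·27 + 463·21 + 878·12 + 403·3 = 53409.
Share for B: 9723/53409 = 0.18205.
n_B = 80 × 0.18205 = 14.564... → 15.

15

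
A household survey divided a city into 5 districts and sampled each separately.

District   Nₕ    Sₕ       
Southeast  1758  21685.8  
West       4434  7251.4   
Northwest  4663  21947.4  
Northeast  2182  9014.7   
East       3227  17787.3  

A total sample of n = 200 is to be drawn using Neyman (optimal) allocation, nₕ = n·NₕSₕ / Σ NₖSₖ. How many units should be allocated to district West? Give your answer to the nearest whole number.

Southeast: NₕSₕ = 1758·21685.8 = 38123636.4
West: NₕSₕ = 4434·7251.4 = 32152707.6
Northwest: NₕSₕ = 4663·21947.4 = 102340726.2
Northeast: NₕSₕ = 2182·9014.7 = 19670075.4
East: NₕSₕ = 3227·17787.3 = 57399617.1
Σ NₕSₕ = 249686762.7.
n_West = 200·32152707.6/249686762.7 = 25.754... → 26.

26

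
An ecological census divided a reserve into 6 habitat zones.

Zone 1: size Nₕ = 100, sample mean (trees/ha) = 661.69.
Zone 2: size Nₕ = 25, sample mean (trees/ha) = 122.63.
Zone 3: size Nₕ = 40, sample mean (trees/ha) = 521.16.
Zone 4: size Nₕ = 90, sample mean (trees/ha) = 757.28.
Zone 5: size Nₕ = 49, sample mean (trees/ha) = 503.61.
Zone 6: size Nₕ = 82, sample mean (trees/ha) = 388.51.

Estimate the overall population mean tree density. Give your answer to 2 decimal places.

N = 100 + 25 + 40 + 90 + 49 + 82 = 386.
Overall mean = Σ (Nₕ/N)·x̄ₕ — weight by population share, not a simple average.
Σ Nₕx̄ₕ = 100·661.69 + 25·122.63 + 40·521.16 + 90·757.28 + 49·503.61 + 82·388.51 = 66169 + 3065.75 + 20846.4 + 68155.2 + 24676.89 + 31857.82 = 214771.06.
Divide by N: 214771.06 / 386 = 556.4017... → 556.40.

556.40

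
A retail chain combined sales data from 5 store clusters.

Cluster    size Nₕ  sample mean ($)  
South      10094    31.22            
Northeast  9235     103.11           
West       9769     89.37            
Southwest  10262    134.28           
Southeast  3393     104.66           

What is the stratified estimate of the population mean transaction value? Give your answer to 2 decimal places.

90.60

N = 42753; weights Wₕ = Nₕ/N = (0.2361, 0.2160, 0.2285, 0.2400, 0.0794).
x̄_st = Σ Wₕ·x̄ₕ = 0.2361·31.22 + 0.2160·103.11 + 0.2285·89.37 + 0.2400·134.28 + 0.0794·104.66 ≈ 90.6019...
→ 90.60.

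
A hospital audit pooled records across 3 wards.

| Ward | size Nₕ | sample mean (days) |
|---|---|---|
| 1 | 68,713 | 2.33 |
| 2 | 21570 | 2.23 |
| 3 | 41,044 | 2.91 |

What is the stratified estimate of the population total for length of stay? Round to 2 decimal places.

Population total = Σ Nₕ·x̄ₕ (each stratum's size times its mean).
68713·2.33 + 21570·2.23 + 41044·2.91 = 160101.29 + 48101.1 + 119438.04 = 327640.43.

327640.43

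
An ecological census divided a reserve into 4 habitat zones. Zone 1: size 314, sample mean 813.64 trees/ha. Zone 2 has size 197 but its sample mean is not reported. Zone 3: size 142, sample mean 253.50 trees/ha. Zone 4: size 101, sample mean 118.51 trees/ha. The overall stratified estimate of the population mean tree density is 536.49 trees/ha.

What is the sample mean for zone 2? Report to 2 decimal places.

Σ Nₕx̄ₕ = N·μ, so 197·x̄_2 = 754·536.49 − (314·813.64 + 142·253.50 + 101·118.51).
= 404513.46 − 303449.47 = 101063.99.
x̄_2 = 101063.99 / 197 = 513.0152... → 513.02.

513.02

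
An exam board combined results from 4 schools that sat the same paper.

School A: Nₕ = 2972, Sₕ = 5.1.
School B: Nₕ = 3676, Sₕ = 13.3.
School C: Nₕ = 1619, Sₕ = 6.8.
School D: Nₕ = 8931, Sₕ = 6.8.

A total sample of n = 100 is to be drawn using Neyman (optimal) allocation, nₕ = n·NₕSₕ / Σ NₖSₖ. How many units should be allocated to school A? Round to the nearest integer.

11

A: NₕSₕ = 2972·5.1 = 15157.2
B: NₕSₕ = 3676·13.3 = 48890.8
C: NₕSₕ = 1619·6.8 = 11009.2
D: NₕSₕ = 8931·6.8 = 60730.8
Σ NₕSₕ = 135788.
n_A = 100·15157.2/135788 = 11.162... → 11.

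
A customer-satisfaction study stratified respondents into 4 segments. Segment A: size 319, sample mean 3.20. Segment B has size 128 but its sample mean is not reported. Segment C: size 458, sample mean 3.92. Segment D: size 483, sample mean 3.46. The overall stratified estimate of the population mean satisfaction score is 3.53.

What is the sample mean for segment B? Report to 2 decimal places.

N = 319 + 128 + 458 + 483 = 1388.
Overall total = μ·N = 3.53·1388 = 4899.64.
Subtract the known strata: 319·3.20 + 458·3.92 + 483·3.46 = 4487.34.
Remaining total for segment B: 4899.64 − 4487.34 = 412.3.
Divide by its size: 412.3 / 128 = 3.2211... → 3.22.

3.22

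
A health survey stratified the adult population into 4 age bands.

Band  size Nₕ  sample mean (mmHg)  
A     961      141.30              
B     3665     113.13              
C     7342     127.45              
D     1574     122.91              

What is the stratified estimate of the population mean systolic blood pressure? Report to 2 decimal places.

124.03

x̄_st = (Σ Nₕx̄ₕ) / (Σ Nₕ) = (961·141.30 + 3665·113.13 + 7342·127.45 + 1574·122.91) / 13542
= 1679608.99 / 13542 = 124.0296... → 124.03.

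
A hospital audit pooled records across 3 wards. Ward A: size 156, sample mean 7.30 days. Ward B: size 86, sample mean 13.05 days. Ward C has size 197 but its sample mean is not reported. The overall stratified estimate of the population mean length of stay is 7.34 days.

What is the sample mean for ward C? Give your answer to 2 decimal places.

N = 156 + 86 + 197 = 439.
Overall total = μ·N = 7.34·439 = 3222.26.
Subtract the known strata: 156·7.30 + 86·13.05 = 2261.1.
Remaining total for ward C: 3222.26 − 2261.1 = 961.16.
Divide by its size: 961.16 / 197 = 4.8790... → 4.88.

4.88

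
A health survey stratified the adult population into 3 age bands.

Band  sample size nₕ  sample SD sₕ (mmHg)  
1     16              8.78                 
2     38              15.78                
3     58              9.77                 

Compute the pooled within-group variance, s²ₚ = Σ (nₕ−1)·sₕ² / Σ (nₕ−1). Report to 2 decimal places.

145.05

Degrees of freedom: 15 + 37 + 57 = 109.
Σ(nₕ−1)sₕ² = 15·77.0884 + 37·249.0084 + 57·95.4529 = 15810.4521.
s²ₚ = 15810.4521 / 109 = 145.0500... → 145.05.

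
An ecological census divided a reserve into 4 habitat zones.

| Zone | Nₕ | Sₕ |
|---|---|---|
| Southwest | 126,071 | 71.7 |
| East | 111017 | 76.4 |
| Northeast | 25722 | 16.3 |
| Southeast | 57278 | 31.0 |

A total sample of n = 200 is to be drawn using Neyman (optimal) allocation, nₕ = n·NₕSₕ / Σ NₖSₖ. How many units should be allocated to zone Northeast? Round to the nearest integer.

4

Southwest: NₕSₕ = 126071·71.7 = 9039290.7
East: NₕSₕ = 111017·76.4 = 8481698.8
Northeast: NₕSₕ = 25722·16.3 = 419268.6
Southeast: NₕSₕ = 57278·31.0 = 1775618
Σ NₕSₕ = 19715876.1.
n_Northeast = 200·419268.6/19715876.1 = 4.253... → 4.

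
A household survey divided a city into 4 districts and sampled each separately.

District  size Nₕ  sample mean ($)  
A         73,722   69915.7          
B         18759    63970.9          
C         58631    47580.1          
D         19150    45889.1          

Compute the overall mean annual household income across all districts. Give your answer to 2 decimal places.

x̄_st = (Σ Nₕx̄ₕ) / (Σ Nₕ) = (73722·69915.7 + 18759·63970.9 + 58631·47580.1 + 19150·45889.1) / 170262
= 10022800456.6 / 170262 = 58866.9254... → 58866.93.

58866.93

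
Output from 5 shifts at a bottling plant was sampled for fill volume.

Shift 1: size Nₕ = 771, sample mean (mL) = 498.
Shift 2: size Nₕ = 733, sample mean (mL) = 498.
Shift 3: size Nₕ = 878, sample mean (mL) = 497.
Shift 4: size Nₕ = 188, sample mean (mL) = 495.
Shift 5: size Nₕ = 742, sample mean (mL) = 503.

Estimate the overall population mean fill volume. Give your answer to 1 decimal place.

N = 771 + 733 + 878 + 188 + 742 = 3312.
Overall mean = Σ (Nₕ/N)·x̄ₕ — weight by population share, not a simple average.
Σ Nₕx̄ₕ = 771·498 + 733·498 + 878·497 + 188·495 + 742·503 = 383958 + 365034 + 436366 + 93060 + 373226 = 1651644.
Divide by N: 1651644 / 3312 = 498.685... → 498.7.

498.7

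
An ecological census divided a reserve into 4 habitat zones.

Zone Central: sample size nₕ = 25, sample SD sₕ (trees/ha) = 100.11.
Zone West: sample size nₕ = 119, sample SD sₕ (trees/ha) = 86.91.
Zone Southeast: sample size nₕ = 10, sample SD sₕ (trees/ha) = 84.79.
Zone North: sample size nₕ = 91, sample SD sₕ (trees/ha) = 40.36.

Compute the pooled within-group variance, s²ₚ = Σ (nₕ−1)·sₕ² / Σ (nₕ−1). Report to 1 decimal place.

Central: (25−1)·100.11² = 24·10022.0121 = 240528.2904
West: (119−1)·86.91² = 118·7553.3481 = 891295.0758
Southeast: (10−1)·84.79² = 9·7189.3441 = 64704.0969
North: (91−1)·40.36² = 90·1628.9296 = 146603.664
Numerator = 1343131.1271; denominator = Σ(nₕ−1) = 241.
s²ₚ = 1343131.1271/241 = 5573.158... → 5573.2.

5573.2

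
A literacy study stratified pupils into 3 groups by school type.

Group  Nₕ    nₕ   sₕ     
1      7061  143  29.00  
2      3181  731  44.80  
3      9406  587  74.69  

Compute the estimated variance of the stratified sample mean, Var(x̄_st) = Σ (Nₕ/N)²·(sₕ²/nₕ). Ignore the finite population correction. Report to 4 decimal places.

N = 19648. Term for each stratum: Wₕ²sₕ²/nₕ.
Var(x̄_st) = 0.7595488 + 0.0719663 + 2.1780110 = 3.0095261 → 3.0095.

3.0095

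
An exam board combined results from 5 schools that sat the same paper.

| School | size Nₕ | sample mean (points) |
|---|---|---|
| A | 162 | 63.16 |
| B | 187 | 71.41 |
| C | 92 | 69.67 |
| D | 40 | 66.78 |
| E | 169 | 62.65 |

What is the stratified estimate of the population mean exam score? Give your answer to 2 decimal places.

x̄_st = (Σ Nₕx̄ₕ) / (Σ Nₕ) = (162·63.16 + 187·71.41 + 92·69.67 + 40·66.78 + 169·62.65) / 650
= 43254.28 / 650 = 66.5450... → 66.55.

66.55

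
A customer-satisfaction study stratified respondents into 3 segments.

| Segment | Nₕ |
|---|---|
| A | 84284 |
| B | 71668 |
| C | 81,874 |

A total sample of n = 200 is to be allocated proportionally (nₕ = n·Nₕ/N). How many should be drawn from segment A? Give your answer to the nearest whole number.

71

N = 84284 + 71668 + 81874 = 237826.
n_A = 200·84284/237826 = 70.879... → 71.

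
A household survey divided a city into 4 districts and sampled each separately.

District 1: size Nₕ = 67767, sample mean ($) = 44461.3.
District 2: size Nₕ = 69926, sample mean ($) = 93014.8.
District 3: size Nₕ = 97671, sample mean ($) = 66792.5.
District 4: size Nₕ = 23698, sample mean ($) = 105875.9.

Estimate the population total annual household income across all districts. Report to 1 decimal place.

Population total = Σ Nₕ·x̄ₕ (each stratum's size times its mean).
67767·44461.3 + 69926·93014.8 + 97671·66792.5 + 23698·105875.9 = 3013008917.1 + 6504152904.8 + 6523690267.5 + 2509047078.2 = 18549899167.6.

18549899167.6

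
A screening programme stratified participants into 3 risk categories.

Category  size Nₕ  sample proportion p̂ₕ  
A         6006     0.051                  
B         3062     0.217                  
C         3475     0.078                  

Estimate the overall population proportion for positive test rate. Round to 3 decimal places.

0.099

Wₕ = Nₕ/N with N = 12543: 0.4788, 0.2441, 0.2770.
p̂_st = 0.4788·0.051 + 0.2441·0.217 + 0.2770·0.078 ≈ 0.09900... → 0.099.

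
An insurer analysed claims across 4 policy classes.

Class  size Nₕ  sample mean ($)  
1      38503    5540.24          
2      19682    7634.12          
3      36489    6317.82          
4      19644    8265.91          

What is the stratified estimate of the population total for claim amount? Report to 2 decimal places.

756477080.58

1: 38503·5540.24 = 213315860.72
2: 19682·7634.12 = 150254749.84
3: 36489·6317.82 = 230530933.98
4: 19644·8265.91 = 162375536.04
τ̂ = Σ Nₕx̄ₕ = 756477080.58.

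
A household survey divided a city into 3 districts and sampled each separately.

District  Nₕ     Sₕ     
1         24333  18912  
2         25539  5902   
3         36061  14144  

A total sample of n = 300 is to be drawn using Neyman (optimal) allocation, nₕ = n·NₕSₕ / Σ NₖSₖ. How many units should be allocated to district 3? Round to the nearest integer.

1: NₕSₕ = 24333·18912 = 460185696
2: NₕSₕ = 25539·5902 = 150731178
3: NₕSₕ = 36061·14144 = 510046784
Σ NₕSₕ = 1120963658.
n_3 = 300·510046784/1120963658 = 136.502... → 137.

137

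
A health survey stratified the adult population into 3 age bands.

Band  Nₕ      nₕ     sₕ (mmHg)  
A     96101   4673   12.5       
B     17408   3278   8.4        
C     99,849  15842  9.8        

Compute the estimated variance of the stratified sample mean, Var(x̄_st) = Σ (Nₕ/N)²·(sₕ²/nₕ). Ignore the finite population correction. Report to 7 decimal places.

0.0082547

N = 213358; Wₕ = Nₕ/N.
band A: (96101/213358)²·12.5²/4673 = 0.0067836307
band B: (17408/213358)²·8.4²/3278 = 0.0001432945
band C: (99849/213358)²·9.8²/15842 = 0.0013277360
Sum = 0.0082546611 → 0.0082547.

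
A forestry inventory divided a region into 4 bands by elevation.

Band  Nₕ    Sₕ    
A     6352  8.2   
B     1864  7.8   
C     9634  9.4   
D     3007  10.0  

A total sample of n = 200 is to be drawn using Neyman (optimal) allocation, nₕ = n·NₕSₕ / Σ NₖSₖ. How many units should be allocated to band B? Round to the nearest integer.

Σ NₕSₕ = 6352·8.2 + 1864·7.8 + 9634·9.4 + 3007·10.0 = 187255.2.
Share for B: 14539.2/187255.2 = 0.07764.
n_B = 200 × 0.07764 = 15.529... → 16.

16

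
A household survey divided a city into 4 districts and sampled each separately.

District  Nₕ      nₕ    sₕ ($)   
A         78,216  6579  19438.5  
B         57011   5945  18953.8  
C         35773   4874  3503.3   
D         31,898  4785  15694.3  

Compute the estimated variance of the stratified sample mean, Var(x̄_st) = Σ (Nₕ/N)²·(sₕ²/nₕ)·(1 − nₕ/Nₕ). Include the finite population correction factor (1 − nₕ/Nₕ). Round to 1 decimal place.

13239.5

N = 202898; Wₕ = Nₕ/N.
district A: (78216/202898)²·19438.5²/6579·(1 − 6579/78216) = 7817.0533
district B: (57011/202898)²·18953.8²/5945·(1 − 5945/57011) = 4273.4212
district C: (35773/202898)²·3503.3²/4874·(1 − 4874/35773) = 67.6104
district D: (31898/202898)²·15694.3²/4785·(1 − 4785/31898) = 1081.4027
Sum = 13239.4875 → 13239.5.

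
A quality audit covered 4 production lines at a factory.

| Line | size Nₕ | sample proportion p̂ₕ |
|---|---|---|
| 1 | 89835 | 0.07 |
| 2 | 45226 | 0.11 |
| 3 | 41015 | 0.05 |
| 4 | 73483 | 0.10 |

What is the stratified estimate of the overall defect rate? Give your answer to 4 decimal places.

0.0828

Wₕ = Nₕ/N with N = 249559: 0.3600, 0.1812, 0.1643, 0.2945.
p̂_st = 0.3600·0.07 + 0.1812·0.11 + 0.1643·0.05 + 0.2945·0.10 ≈ 0.082795... → 0.0828.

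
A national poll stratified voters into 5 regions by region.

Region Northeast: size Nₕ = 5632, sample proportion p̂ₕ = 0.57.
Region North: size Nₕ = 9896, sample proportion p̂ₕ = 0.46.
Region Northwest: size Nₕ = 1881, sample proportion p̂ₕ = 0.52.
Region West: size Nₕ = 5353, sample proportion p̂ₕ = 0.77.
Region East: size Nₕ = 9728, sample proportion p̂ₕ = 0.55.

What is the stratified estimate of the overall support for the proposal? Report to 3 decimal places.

0.561

N = 5632 + 9896 + 1881 + 5353 + 9728 = 32490.
Overall proportion = Σ (Nₕ/N)·p̂ₕ.
Σ Nₕp̂ₕ = 3210.24 + 4552.16 + 978.12 + 4121.81 + 5350.4 = 18212.73.
18212.73 / 32490 = 0.56056... → 0.561.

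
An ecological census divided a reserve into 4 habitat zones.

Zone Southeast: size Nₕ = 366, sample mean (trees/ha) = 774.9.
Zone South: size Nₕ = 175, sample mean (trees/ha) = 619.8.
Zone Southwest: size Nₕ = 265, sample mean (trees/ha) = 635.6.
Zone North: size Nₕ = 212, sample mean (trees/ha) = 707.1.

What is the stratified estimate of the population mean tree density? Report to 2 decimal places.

697.86

N = 1018; weights Wₕ = Nₕ/N = (0.3595, 0.1719, 0.2603, 0.2083).
x̄_st = Σ Wₕ·x̄ₕ = 0.3595·774.9 + 0.1719·619.8 + 0.2603·635.6 + 0.2083·707.1 ≈ 697.8562...
→ 697.86.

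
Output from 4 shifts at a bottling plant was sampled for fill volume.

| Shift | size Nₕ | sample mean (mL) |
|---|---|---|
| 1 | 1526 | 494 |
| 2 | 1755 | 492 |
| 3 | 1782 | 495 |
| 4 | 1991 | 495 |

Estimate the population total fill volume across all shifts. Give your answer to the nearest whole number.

3484939

Population total = Σ Nₕ·x̄ₕ (each stratum's size times its mean).
1526·494 + 1755·492 + 1782·495 + 1991·495 = 753844 + 863460 + 882090 + 985545 = 3484939.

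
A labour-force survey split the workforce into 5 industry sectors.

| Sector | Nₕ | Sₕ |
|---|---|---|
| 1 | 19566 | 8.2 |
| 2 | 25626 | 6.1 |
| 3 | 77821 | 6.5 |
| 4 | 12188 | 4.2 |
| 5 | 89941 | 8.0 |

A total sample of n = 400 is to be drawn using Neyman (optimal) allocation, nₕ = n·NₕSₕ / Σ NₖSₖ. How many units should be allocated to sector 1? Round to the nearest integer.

40

1: NₕSₕ = 19566·8.2 = 160441.2
2: NₕSₕ = 25626·6.1 = 156318.6
3: NₕSₕ = 77821·6.5 = 505836.5
4: NₕSₕ = 12188·4.2 = 51189.6
5: NₕSₕ = 89941·8.0 = 719528
Σ NₕSₕ = 1593313.9.
n_1 = 400·160441.2/1593313.9 = 40.279... → 40.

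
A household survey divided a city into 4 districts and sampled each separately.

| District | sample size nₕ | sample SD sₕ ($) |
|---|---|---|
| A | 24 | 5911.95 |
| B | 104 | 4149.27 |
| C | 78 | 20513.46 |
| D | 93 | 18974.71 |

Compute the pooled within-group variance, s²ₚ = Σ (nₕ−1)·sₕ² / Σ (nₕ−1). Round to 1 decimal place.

A: (24−1)·5911.95² = 23·34951152.8025 = 803876514.4575
B: (104−1)·4149.27² = 103·17216441.5329 = 1773293477.8887
C: (78−1)·20513.46² = 77·420802041.1716 = 32401757170.2132
D: (93−1)·18974.71² = 92·360039619.5841 = 33123645001.7372
Numerator = 68102572164.2966; denominator = Σ(nₕ−1) = 295.
s²ₚ = 68102572164.2966/295 = 230856176.828... → 230856176.8.

230856176.8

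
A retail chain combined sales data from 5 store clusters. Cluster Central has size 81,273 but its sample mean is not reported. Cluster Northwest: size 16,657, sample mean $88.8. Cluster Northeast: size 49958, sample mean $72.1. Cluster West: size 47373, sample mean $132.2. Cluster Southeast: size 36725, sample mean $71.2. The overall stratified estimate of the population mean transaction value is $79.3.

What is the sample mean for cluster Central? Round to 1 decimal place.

Σ Nₕx̄ₕ = N·μ, so 81273·x̄_Central = 231986·79.3 − (16657·88.8 + 49958·72.1 + 47373·132.2 + 36725·71.2).
= 18396489.8 − 13958644 = 4437845.8.
x̄_Central = 4437845.8 / 81273 = 54.604... → 54.6.

54.6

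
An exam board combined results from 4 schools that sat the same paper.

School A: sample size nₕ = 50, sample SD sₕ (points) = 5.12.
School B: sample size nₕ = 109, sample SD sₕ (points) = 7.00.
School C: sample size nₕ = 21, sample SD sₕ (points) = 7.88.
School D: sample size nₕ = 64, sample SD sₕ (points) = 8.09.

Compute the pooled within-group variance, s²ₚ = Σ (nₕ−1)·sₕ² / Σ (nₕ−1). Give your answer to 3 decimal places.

49.757

A: (50−1)·5.12² = 49·26.2144 = 1284.5056
B: (109−1)·7.00² = 108·49 = 5292
C: (21−1)·7.88² = 20·62.0944 = 1241.888
D: (64−1)·8.09² = 63·65.4481 = 4123.2303
Numerator = 11941.6239; denominator = Σ(nₕ−1) = 240.
s²ₚ = 11941.6239/240 = 49.75677... → 49.757.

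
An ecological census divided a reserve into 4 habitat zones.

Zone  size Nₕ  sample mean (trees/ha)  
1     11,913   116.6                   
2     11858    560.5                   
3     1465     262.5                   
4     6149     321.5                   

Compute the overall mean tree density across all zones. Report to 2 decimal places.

N = 11913 + 11858 + 1465 + 6149 = 31385.
Weight each subgroup mean by Nₕ/N and sum.
Σ Nₕx̄ₕ = 11913·116.6 + 11858·560.5 + 1465·262.5 + 6149·321.5 = 1389055.8 + 6646409 + 384562.5 + 1976903.5 = 10396930.8.
Divide by N: 10396930.8 / 31385 = 331.2707... → 331.27.

331.27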